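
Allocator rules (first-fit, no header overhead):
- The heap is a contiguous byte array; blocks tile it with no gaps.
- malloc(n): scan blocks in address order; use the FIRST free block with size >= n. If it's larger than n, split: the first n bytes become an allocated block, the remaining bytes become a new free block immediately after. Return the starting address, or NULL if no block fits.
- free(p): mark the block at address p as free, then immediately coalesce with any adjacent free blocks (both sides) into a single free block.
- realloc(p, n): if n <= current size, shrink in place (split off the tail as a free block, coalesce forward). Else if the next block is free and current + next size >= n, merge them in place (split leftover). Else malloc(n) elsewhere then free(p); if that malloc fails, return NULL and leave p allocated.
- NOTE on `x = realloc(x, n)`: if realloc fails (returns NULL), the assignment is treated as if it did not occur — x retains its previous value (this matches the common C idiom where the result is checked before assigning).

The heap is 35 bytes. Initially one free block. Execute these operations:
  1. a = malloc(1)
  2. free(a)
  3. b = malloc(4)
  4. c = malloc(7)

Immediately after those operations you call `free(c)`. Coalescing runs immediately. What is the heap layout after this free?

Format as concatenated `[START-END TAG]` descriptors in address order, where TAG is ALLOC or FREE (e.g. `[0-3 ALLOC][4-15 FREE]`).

Answer: [0-3 ALLOC][4-34 FREE]

Derivation:
Op 1: a = malloc(1) -> a = 0; heap: [0-0 ALLOC][1-34 FREE]
Op 2: free(a) -> (freed a); heap: [0-34 FREE]
Op 3: b = malloc(4) -> b = 0; heap: [0-3 ALLOC][4-34 FREE]
Op 4: c = malloc(7) -> c = 4; heap: [0-3 ALLOC][4-10 ALLOC][11-34 FREE]
free(c): c = 4 -> block [4-10 ALLOC]; mark free, coalesce with adjacent free neighbors -> [0-3 ALLOC][4-34 FREE]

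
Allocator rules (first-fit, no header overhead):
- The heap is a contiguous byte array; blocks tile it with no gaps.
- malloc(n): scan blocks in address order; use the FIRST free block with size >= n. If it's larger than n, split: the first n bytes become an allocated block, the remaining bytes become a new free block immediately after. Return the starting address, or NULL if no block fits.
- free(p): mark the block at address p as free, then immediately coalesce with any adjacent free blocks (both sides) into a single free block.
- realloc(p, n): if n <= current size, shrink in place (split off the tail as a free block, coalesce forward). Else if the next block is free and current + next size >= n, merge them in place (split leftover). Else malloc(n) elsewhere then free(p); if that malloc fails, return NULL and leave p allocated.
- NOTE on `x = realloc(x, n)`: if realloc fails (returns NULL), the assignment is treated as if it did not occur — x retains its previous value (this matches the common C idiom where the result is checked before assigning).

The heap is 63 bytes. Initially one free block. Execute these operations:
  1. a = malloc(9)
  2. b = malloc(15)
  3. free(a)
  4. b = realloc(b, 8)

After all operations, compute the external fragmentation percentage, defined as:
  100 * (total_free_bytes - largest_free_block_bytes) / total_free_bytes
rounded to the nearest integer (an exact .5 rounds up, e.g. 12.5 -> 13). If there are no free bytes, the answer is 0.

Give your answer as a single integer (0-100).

Answer: 16

Derivation:
Op 1: a = malloc(9) -> a = 0; heap: [0-8 ALLOC][9-62 FREE]
Op 2: b = malloc(15) -> b = 9; heap: [0-8 ALLOC][9-23 ALLOC][24-62 FREE]
Op 3: free(a) -> (freed a); heap: [0-8 FREE][9-23 ALLOC][24-62 FREE]
Op 4: b = realloc(b, 8) -> b = 9; heap: [0-8 FREE][9-16 ALLOC][17-62 FREE]
Free blocks: [9 46] total_free=55 largest=46 -> 100*(55-46)/55 = 900/55 ≈ 16.364 -> rounds to 16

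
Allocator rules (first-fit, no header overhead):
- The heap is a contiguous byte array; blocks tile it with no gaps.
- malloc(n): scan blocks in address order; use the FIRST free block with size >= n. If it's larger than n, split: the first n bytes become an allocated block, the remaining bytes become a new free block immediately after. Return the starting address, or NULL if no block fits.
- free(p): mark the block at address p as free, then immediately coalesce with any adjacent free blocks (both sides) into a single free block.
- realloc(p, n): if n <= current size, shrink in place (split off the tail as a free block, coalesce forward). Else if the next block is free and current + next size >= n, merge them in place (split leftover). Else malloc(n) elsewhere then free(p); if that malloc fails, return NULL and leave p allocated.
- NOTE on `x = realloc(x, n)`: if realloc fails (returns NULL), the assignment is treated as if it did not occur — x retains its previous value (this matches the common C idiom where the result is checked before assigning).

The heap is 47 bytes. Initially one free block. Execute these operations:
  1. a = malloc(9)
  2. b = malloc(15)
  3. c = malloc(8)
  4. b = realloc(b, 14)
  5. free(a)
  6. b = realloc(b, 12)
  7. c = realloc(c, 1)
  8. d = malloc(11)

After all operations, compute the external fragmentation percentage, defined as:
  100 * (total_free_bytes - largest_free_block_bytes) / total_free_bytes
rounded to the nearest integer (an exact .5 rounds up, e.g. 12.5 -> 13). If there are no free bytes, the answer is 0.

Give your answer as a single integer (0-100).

Op 1: a = malloc(9) -> a = 0; heap: [0-8 ALLOC][9-46 FREE]
Op 2: b = malloc(15) -> b = 9; heap: [0-8 ALLOC][9-23 ALLOC][24-46 FREE]
Op 3: c = malloc(8) -> c = 24; heap: [0-8 ALLOC][9-23 ALLOC][24-31 ALLOC][32-46 FREE]
Op 4: b = realloc(b, 14) -> b = 9; heap: [0-8 ALLOC][9-22 ALLOC][23-23 FREE][24-31 ALLOC][32-46 FREE]
Op 5: free(a) -> (freed a); heap: [0-8 FREE][9-22 ALLOC][23-23 FREE][24-31 ALLOC][32-46 FREE]
Op 6: b = realloc(b, 12) -> b = 9; heap: [0-8 FREE][9-20 ALLOC][21-23 FREE][24-31 ALLOC][32-46 FREE]
Op 7: c = realloc(c, 1) -> c = 24; heap: [0-8 FREE][9-20 ALLOC][21-23 FREE][24-24 ALLOC][25-46 FREE]
Op 8: d = malloc(11) -> d = 25; heap: [0-8 FREE][9-20 ALLOC][21-23 FREE][24-24 ALLOC][25-35 ALLOC][36-46 FREE]
Free blocks: [9 3 11] total_free=23 largest=11 -> 100*(23-11)/23 = 1200/23 ≈ 52.174 -> rounds to 52

Answer: 52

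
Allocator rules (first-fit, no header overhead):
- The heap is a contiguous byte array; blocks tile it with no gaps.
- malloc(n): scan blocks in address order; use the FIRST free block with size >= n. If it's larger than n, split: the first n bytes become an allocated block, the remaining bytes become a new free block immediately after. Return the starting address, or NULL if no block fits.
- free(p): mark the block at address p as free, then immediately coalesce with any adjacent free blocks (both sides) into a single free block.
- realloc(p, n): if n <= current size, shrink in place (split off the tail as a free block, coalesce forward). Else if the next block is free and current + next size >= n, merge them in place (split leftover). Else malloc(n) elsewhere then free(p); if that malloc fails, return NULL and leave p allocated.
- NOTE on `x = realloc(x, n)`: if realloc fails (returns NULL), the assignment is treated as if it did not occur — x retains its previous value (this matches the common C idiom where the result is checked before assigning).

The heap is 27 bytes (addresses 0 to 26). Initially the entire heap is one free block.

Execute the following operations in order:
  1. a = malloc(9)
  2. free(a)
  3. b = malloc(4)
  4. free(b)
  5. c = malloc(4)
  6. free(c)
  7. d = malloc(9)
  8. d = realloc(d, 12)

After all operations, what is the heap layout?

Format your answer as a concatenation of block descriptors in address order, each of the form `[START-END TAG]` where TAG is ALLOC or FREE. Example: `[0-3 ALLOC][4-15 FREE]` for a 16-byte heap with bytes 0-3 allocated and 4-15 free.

Op 1: a = malloc(9) -> a = 0; heap: [0-8 ALLOC][9-26 FREE]
Op 2: free(a) -> (freed a); heap: [0-26 FREE]
Op 3: b = malloc(4) -> b = 0; heap: [0-3 ALLOC][4-26 FREE]
Op 4: free(b) -> (freed b); heap: [0-26 FREE]
Op 5: c = malloc(4) -> c = 0; heap: [0-3 ALLOC][4-26 FREE]
Op 6: free(c) -> (freed c); heap: [0-26 FREE]
Op 7: d = malloc(9) -> d = 0; heap: [0-8 ALLOC][9-26 FREE]
Op 8: d = realloc(d, 12) -> d = 0; heap: [0-11 ALLOC][12-26 FREE]

Answer: [0-11 ALLOC][12-26 FREE]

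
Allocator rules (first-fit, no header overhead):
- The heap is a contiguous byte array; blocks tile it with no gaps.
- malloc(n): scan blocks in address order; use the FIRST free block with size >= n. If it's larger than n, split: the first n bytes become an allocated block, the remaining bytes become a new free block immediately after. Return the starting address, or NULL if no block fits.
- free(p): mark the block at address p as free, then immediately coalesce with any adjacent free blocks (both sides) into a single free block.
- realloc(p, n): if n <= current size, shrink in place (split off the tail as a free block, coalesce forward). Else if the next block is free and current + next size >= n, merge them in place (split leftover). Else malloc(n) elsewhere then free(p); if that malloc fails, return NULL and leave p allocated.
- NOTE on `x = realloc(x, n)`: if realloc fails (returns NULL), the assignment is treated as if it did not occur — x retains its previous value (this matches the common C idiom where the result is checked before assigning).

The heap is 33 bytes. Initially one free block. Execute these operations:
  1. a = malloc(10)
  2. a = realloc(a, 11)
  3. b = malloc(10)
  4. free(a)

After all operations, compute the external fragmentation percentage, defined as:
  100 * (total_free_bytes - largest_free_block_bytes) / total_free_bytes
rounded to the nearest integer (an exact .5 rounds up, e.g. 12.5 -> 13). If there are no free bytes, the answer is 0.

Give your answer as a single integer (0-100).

Answer: 48

Derivation:
Op 1: a = malloc(10) -> a = 0; heap: [0-9 ALLOC][10-32 FREE]
Op 2: a = realloc(a, 11) -> a = 0; heap: [0-10 ALLOC][11-32 FREE]
Op 3: b = malloc(10) -> b = 11; heap: [0-10 ALLOC][11-20 ALLOC][21-32 FREE]
Op 4: free(a) -> (freed a); heap: [0-10 FREE][11-20 ALLOC][21-32 FREE]
Free blocks: [11 12] total_free=23 largest=12 -> 100*(23-12)/23 = 1100/23 ≈ 47.826 -> rounds to 48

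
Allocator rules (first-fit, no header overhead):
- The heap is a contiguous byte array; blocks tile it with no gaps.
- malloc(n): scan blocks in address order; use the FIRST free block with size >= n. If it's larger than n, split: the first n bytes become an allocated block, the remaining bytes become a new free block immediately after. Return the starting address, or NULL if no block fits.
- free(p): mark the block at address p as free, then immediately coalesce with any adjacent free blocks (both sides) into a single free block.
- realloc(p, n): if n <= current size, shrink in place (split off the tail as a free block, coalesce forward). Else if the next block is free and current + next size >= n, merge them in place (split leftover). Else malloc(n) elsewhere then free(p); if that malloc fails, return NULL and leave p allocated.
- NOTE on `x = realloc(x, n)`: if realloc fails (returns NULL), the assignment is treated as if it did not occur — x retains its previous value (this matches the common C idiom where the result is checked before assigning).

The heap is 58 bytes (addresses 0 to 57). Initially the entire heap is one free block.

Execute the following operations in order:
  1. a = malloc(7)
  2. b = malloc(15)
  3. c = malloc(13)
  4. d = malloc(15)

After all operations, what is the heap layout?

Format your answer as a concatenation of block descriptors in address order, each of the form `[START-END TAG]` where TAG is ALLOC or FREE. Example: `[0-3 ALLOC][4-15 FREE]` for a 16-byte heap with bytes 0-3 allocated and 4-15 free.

Op 1: a = malloc(7) -> a = 0; heap: [0-6 ALLOC][7-57 FREE]
Op 2: b = malloc(15) -> b = 7; heap: [0-6 ALLOC][7-21 ALLOC][22-57 FREE]
Op 3: c = malloc(13) -> c = 22; heap: [0-6 ALLOC][7-21 ALLOC][22-34 ALLOC][35-57 FREE]
Op 4: d = malloc(15) -> d = 35; heap: [0-6 ALLOC][7-21 ALLOC][22-34 ALLOC][35-49 ALLOC][50-57 FREE]

Answer: [0-6 ALLOC][7-21 ALLOC][22-34 ALLOC][35-49 ALLOC][50-57 FREE]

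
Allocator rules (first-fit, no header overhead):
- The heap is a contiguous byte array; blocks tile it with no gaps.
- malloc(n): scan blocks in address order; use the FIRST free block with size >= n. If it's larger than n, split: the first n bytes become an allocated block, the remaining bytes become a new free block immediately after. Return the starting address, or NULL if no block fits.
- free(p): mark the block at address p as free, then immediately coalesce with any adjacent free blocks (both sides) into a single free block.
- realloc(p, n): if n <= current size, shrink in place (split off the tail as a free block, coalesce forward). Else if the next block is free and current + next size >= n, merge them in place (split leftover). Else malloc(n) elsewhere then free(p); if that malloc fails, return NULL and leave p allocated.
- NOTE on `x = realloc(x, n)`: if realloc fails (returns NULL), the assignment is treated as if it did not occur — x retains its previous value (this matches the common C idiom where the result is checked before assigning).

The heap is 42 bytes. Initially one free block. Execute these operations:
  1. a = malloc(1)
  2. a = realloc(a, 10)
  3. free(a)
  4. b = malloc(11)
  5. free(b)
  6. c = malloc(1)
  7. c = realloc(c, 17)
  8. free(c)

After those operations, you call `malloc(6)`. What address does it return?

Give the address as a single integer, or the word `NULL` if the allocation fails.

Op 1: a = malloc(1) -> a = 0; heap: [0-0 ALLOC][1-41 FREE]
Op 2: a = realloc(a, 10) -> a = 0; heap: [0-9 ALLOC][10-41 FREE]
Op 3: free(a) -> (freed a); heap: [0-41 FREE]
Op 4: b = malloc(11) -> b = 0; heap: [0-10 ALLOC][11-41 FREE]
Op 5: free(b) -> (freed b); heap: [0-41 FREE]
Op 6: c = malloc(1) -> c = 0; heap: [0-0 ALLOC][1-41 FREE]
Op 7: c = realloc(c, 17) -> c = 0; heap: [0-16 ALLOC][17-41 FREE]
Op 8: free(c) -> (freed c); heap: [0-41 FREE]
malloc(6): first-fit scan over [0-41 FREE] -> 0

Answer: 0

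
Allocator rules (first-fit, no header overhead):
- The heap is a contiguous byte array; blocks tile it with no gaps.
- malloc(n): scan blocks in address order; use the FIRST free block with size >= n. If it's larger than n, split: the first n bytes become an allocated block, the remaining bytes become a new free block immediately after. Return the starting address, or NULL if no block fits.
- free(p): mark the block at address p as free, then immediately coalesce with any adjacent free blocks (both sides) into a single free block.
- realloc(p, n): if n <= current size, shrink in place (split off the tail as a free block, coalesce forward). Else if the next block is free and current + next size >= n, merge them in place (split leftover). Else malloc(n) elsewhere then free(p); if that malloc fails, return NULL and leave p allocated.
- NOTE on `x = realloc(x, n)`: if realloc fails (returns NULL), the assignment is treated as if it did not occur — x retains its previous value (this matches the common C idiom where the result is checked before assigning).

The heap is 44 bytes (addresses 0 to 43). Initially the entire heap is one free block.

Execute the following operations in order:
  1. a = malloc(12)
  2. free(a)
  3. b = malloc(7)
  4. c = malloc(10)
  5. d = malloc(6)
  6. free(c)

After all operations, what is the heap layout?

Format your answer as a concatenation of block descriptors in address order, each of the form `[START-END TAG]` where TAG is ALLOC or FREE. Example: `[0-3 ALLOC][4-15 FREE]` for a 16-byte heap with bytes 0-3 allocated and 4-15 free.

Op 1: a = malloc(12) -> a = 0; heap: [0-11 ALLOC][12-43 FREE]
Op 2: free(a) -> (freed a); heap: [0-43 FREE]
Op 3: b = malloc(7) -> b = 0; heap: [0-6 ALLOC][7-43 FREE]
Op 4: c = malloc(10) -> c = 7; heap: [0-6 ALLOC][7-16 ALLOC][17-43 FREE]
Op 5: d = malloc(6) -> d = 17; heap: [0-6 ALLOC][7-16 ALLOC][17-22 ALLOC][23-43 FREE]
Op 6: free(c) -> (freed c); heap: [0-6 ALLOC][7-16 FREE][17-22 ALLOC][23-43 FREE]

Answer: [0-6 ALLOC][7-16 FREE][17-22 ALLOC][23-43 FREE]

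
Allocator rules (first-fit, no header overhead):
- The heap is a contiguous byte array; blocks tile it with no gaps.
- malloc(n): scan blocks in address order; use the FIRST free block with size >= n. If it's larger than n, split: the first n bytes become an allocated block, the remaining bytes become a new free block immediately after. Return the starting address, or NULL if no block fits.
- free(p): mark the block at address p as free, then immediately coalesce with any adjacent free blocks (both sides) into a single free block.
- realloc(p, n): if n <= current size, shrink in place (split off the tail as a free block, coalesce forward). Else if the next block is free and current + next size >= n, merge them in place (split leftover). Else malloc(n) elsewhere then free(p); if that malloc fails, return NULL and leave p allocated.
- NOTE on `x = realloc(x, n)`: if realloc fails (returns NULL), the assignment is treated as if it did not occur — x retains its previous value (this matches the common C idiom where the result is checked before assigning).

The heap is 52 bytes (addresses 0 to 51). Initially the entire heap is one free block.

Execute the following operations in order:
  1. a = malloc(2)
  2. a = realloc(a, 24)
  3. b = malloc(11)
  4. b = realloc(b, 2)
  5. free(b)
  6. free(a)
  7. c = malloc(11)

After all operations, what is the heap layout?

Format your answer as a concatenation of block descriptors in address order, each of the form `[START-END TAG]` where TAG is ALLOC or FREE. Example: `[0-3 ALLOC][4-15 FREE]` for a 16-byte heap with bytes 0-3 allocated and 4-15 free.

Answer: [0-10 ALLOC][11-51 FREE]

Derivation:
Op 1: a = malloc(2) -> a = 0; heap: [0-1 ALLOC][2-51 FREE]
Op 2: a = realloc(a, 24) -> a = 0; heap: [0-23 ALLOC][24-51 FREE]
Op 3: b = malloc(11) -> b = 24; heap: [0-23 ALLOC][24-34 ALLOC][35-51 FREE]
Op 4: b = realloc(b, 2) -> b = 24; heap: [0-23 ALLOC][24-25 ALLOC][26-51 FREE]
Op 5: free(b) -> (freed b); heap: [0-23 ALLOC][24-51 FREE]
Op 6: free(a) -> (freed a); heap: [0-51 FREE]
Op 7: c = malloc(11) -> c = 0; heap: [0-10 ALLOC][11-51 FREE]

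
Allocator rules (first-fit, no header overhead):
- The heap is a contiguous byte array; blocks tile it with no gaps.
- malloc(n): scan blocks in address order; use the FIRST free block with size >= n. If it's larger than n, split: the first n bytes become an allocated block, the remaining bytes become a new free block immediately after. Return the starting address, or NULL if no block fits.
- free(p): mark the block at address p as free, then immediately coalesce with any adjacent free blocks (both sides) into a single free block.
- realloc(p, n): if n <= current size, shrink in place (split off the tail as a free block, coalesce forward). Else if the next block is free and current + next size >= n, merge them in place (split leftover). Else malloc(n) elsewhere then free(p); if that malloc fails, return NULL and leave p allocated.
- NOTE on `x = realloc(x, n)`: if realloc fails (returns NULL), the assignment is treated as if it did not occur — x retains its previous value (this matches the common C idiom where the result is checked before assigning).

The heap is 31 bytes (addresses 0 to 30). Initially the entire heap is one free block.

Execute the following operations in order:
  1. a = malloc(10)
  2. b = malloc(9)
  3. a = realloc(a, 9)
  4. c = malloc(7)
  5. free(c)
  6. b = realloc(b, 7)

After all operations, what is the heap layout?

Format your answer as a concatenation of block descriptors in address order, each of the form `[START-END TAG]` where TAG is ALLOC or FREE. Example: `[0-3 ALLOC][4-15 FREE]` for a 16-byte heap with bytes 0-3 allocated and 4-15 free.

Op 1: a = malloc(10) -> a = 0; heap: [0-9 ALLOC][10-30 FREE]
Op 2: b = malloc(9) -> b = 10; heap: [0-9 ALLOC][10-18 ALLOC][19-30 FREE]
Op 3: a = realloc(a, 9) -> a = 0; heap: [0-8 ALLOC][9-9 FREE][10-18 ALLOC][19-30 FREE]
Op 4: c = malloc(7) -> c = 19; heap: [0-8 ALLOC][9-9 FREE][10-18 ALLOC][19-25 ALLOC][26-30 FREE]
Op 5: free(c) -> (freed c); heap: [0-8 ALLOC][9-9 FREE][10-18 ALLOC][19-30 FREE]
Op 6: b = realloc(b, 7) -> b = 10; heap: [0-8 ALLOC][9-9 FREE][10-16 ALLOC][17-30 FREE]

Answer: [0-8 ALLOC][9-9 FREE][10-16 ALLOC][17-30 FREE]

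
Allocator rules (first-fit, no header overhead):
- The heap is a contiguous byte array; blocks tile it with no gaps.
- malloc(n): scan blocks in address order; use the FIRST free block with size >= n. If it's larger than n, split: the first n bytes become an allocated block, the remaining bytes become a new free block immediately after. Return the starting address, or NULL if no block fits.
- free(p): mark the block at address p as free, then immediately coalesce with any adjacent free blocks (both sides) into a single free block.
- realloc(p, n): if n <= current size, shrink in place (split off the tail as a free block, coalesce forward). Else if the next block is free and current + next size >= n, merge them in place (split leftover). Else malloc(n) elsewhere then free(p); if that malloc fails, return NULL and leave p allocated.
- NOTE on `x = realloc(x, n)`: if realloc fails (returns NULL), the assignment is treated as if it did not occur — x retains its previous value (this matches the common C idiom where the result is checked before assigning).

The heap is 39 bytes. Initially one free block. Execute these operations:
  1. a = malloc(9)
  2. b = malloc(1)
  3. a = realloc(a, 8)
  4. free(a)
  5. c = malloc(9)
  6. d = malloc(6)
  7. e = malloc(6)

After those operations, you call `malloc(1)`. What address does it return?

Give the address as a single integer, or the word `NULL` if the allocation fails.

Answer: 22

Derivation:
Op 1: a = malloc(9) -> a = 0; heap: [0-8 ALLOC][9-38 FREE]
Op 2: b = malloc(1) -> b = 9; heap: [0-8 ALLOC][9-9 ALLOC][10-38 FREE]
Op 3: a = realloc(a, 8) -> a = 0; heap: [0-7 ALLOC][8-8 FREE][9-9 ALLOC][10-38 FREE]
Op 4: free(a) -> (freed a); heap: [0-8 FREE][9-9 ALLOC][10-38 FREE]
Op 5: c = malloc(9) -> c = 0; heap: [0-8 ALLOC][9-9 ALLOC][10-38 FREE]
Op 6: d = malloc(6) -> d = 10; heap: [0-8 ALLOC][9-9 ALLOC][10-15 ALLOC][16-38 FREE]
Op 7: e = malloc(6) -> e = 16; heap: [0-8 ALLOC][9-9 ALLOC][10-15 ALLOC][16-21 ALLOC][22-38 FREE]
malloc(1): first-fit scan over [0-8 ALLOC][9-9 ALLOC][10-15 ALLOC][16-21 ALLOC][22-38 FREE] -> 22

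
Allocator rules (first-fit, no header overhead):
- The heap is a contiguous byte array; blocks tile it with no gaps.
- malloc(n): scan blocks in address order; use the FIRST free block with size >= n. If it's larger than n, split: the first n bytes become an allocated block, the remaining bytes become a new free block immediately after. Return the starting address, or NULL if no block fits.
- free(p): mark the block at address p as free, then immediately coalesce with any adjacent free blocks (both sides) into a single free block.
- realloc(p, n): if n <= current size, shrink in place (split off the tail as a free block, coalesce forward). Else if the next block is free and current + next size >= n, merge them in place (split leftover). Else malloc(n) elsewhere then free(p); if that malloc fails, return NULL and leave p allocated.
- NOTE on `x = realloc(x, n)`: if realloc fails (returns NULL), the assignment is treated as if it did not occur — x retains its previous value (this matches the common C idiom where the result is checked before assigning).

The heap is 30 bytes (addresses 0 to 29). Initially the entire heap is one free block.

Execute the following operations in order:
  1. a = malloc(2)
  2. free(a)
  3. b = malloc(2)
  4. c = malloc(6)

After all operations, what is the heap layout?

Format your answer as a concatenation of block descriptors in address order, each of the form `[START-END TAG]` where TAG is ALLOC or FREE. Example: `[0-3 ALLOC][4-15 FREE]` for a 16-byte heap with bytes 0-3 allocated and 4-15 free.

Op 1: a = malloc(2) -> a = 0; heap: [0-1 ALLOC][2-29 FREE]
Op 2: free(a) -> (freed a); heap: [0-29 FREE]
Op 3: b = malloc(2) -> b = 0; heap: [0-1 ALLOC][2-29 FREE]
Op 4: c = malloc(6) -> c = 2; heap: [0-1 ALLOC][2-7 ALLOC][8-29 FREE]

Answer: [0-1 ALLOC][2-7 ALLOC][8-29 FREE]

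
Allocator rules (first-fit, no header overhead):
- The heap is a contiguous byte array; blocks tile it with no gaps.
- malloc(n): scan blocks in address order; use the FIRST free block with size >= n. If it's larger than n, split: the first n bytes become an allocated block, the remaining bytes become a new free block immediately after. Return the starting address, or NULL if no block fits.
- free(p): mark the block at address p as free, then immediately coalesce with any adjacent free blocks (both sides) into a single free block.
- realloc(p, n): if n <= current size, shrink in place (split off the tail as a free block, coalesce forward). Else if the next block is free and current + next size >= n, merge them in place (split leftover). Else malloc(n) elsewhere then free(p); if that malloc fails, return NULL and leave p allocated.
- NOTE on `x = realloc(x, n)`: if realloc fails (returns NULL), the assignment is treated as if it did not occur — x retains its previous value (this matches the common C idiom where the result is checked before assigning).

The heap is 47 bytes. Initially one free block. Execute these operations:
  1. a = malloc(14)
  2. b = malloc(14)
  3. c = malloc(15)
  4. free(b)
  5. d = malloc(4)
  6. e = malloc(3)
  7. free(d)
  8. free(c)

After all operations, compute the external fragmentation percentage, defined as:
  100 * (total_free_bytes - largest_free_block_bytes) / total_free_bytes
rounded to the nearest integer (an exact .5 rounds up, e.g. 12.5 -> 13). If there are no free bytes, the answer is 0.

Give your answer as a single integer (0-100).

Answer: 13

Derivation:
Op 1: a = malloc(14) -> a = 0; heap: [0-13 ALLOC][14-46 FREE]
Op 2: b = malloc(14) -> b = 14; heap: [0-13 ALLOC][14-27 ALLOC][28-46 FREE]
Op 3: c = malloc(15) -> c = 28; heap: [0-13 ALLOC][14-27 ALLOC][28-42 ALLOC][43-46 FREE]
Op 4: free(b) -> (freed b); heap: [0-13 ALLOC][14-27 FREE][28-42 ALLOC][43-46 FREE]
Op 5: d = malloc(4) -> d = 14; heap: [0-13 ALLOC][14-17 ALLOC][18-27 FREE][28-42 ALLOC][43-46 FREE]
Op 6: e = malloc(3) -> e = 18; heap: [0-13 ALLOC][14-17 ALLOC][18-20 ALLOC][21-27 FREE][28-42 ALLOC][43-46 FREE]
Op 7: free(d) -> (freed d); heap: [0-13 ALLOC][14-17 FREE][18-20 ALLOC][21-27 FREE][28-42 ALLOC][43-46 FREE]
Op 8: free(c) -> (freed c); heap: [0-13 ALLOC][14-17 FREE][18-20 ALLOC][21-46 FREE]
Free blocks: [4 26] total_free=30 largest=26 -> 100*(30-26)/30 = 400/30 ≈ 13.333 -> rounds to 13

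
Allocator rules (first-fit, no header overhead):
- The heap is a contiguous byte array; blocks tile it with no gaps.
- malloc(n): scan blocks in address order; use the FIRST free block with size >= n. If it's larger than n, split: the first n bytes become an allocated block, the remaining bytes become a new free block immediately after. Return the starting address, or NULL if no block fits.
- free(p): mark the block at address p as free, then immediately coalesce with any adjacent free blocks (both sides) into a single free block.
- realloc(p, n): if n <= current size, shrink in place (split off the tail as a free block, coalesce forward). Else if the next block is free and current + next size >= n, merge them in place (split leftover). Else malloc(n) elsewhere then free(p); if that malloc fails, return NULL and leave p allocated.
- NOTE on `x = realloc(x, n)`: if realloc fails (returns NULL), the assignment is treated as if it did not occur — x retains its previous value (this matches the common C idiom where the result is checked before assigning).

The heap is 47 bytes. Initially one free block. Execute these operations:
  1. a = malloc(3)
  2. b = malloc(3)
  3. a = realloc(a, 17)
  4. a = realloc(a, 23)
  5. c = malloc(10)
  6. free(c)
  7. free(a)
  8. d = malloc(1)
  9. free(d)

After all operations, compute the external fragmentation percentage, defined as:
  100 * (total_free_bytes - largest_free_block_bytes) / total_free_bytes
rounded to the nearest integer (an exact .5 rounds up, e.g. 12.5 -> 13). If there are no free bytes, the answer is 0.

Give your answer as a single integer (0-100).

Answer: 7

Derivation:
Op 1: a = malloc(3) -> a = 0; heap: [0-2 ALLOC][3-46 FREE]
Op 2: b = malloc(3) -> b = 3; heap: [0-2 ALLOC][3-5 ALLOC][6-46 FREE]
Op 3: a = realloc(a, 17) -> a = 6; heap: [0-2 FREE][3-5 ALLOC][6-22 ALLOC][23-46 FREE]
Op 4: a = realloc(a, 23) -> a = 6; heap: [0-2 FREE][3-5 ALLOC][6-28 ALLOC][29-46 FREE]
Op 5: c = malloc(10) -> c = 29; heap: [0-2 FREE][3-5 ALLOC][6-28 ALLOC][29-38 ALLOC][39-46 FREE]
Op 6: free(c) -> (freed c); heap: [0-2 FREE][3-5 ALLOC][6-28 ALLOC][29-46 FREE]
Op 7: free(a) -> (freed a); heap: [0-2 FREE][3-5 ALLOC][6-46 FREE]
Op 8: d = malloc(1) -> d = 0; heap: [0-0 ALLOC][1-2 FREE][3-5 ALLOC][6-46 FREE]
Op 9: free(d) -> (freed d); heap: [0-2 FREE][3-5 ALLOC][6-46 FREE]
Free blocks: [3 41] total_free=44 largest=41 -> 100*(44-41)/44 = 300/44 ≈ 6.818 -> rounds to 7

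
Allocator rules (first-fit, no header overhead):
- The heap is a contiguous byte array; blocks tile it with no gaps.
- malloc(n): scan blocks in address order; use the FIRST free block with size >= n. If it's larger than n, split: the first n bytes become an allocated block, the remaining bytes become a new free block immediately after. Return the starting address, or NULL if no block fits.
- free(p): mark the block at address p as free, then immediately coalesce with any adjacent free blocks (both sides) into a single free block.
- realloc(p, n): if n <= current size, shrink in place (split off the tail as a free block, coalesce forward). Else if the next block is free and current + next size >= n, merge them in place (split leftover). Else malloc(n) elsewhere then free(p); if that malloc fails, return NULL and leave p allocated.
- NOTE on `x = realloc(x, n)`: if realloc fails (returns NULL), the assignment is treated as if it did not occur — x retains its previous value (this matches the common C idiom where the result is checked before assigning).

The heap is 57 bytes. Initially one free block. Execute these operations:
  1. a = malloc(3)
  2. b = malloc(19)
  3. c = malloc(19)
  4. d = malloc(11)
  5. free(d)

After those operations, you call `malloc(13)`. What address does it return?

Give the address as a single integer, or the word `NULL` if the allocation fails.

Op 1: a = malloc(3) -> a = 0; heap: [0-2 ALLOC][3-56 FREE]
Op 2: b = malloc(19) -> b = 3; heap: [0-2 ALLOC][3-21 ALLOC][22-56 FREE]
Op 3: c = malloc(19) -> c = 22; heap: [0-2 ALLOC][3-21 ALLOC][22-40 ALLOC][41-56 FREE]
Op 4: d = malloc(11) -> d = 41; heap: [0-2 ALLOC][3-21 ALLOC][22-40 ALLOC][41-51 ALLOC][52-56 FREE]
Op 5: free(d) -> (freed d); heap: [0-2 ALLOC][3-21 ALLOC][22-40 ALLOC][41-56 FREE]
malloc(13): first-fit scan over [0-2 ALLOC][3-21 ALLOC][22-40 ALLOC][41-56 FREE] -> 41

Answer: 41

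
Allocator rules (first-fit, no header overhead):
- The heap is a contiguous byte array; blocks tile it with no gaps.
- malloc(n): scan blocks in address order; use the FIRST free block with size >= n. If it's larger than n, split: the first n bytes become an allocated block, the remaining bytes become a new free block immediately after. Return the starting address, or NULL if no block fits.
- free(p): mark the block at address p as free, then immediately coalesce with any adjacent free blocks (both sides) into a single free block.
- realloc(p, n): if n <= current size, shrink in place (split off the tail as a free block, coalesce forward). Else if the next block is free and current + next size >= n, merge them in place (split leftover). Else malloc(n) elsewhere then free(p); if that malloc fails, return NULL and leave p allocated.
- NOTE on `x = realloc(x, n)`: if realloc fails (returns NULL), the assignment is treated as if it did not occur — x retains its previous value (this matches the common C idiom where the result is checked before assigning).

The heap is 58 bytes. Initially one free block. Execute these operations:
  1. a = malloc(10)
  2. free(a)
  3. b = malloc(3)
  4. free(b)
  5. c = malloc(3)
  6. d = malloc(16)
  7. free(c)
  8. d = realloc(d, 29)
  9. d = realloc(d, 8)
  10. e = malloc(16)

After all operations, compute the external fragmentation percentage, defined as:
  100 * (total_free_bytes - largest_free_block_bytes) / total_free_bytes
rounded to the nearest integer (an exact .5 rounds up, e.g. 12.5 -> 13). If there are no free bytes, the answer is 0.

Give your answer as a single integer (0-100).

Answer: 9

Derivation:
Op 1: a = malloc(10) -> a = 0; heap: [0-9 ALLOC][10-57 FREE]
Op 2: free(a) -> (freed a); heap: [0-57 FREE]
Op 3: b = malloc(3) -> b = 0; heap: [0-2 ALLOC][3-57 FREE]
Op 4: free(b) -> (freed b); heap: [0-57 FREE]
Op 5: c = malloc(3) -> c = 0; heap: [0-2 ALLOC][3-57 FREE]
Op 6: d = malloc(16) -> d = 3; heap: [0-2 ALLOC][3-18 ALLOC][19-57 FREE]
Op 7: free(c) -> (freed c); heap: [0-2 FREE][3-18 ALLOC][19-57 FREE]
Op 8: d = realloc(d, 29) -> d = 3; heap: [0-2 FREE][3-31 ALLOC][32-57 FREE]
Op 9: d = realloc(d, 8) -> d = 3; heap: [0-2 FREE][3-10 ALLOC][11-57 FREE]
Op 10: e = malloc(16) -> e = 11; heap: [0-2 FREE][3-10 ALLOC][11-26 ALLOC][27-57 FREE]
Free blocks: [3 31] total_free=34 largest=31 -> 100*(34-31)/34 = 300/34 ≈ 8.824 -> rounds to 9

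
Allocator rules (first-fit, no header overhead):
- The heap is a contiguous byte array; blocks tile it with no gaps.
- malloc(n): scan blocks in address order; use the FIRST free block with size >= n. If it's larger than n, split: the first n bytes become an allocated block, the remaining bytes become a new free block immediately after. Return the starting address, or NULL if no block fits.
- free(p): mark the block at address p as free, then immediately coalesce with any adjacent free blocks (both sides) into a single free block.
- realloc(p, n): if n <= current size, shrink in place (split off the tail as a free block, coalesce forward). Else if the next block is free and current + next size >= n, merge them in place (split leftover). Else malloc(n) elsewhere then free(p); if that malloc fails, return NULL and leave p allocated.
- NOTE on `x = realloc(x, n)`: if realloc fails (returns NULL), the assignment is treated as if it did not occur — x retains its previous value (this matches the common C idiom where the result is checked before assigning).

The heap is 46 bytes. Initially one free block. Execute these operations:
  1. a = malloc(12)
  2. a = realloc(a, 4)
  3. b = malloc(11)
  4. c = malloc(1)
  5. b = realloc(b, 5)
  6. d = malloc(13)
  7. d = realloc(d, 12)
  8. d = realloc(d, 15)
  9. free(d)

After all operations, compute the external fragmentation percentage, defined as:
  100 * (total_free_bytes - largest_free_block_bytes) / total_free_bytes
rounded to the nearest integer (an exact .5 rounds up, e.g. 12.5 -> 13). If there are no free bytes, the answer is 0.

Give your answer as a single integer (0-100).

Op 1: a = malloc(12) -> a = 0; heap: [0-11 ALLOC][12-45 FREE]
Op 2: a = realloc(a, 4) -> a = 0; heap: [0-3 ALLOC][4-45 FREE]
Op 3: b = malloc(11) -> b = 4; heap: [0-3 ALLOC][4-14 ALLOC][15-45 FREE]
Op 4: c = malloc(1) -> c = 15; heap: [0-3 ALLOC][4-14 ALLOC][15-15 ALLOC][16-45 FREE]
Op 5: b = realloc(b, 5) -> b = 4; heap: [0-3 ALLOC][4-8 ALLOC][9-14 FREE][15-15 ALLOC][16-45 FREE]
Op 6: d = malloc(13) -> d = 16; heap: [0-3 ALLOC][4-8 ALLOC][9-14 FREE][15-15 ALLOC][16-28 ALLOC][29-45 FREE]
Op 7: d = realloc(d, 12) -> d = 16; heap: [0-3 ALLOC][4-8 ALLOC][9-14 FREE][15-15 ALLOC][16-27 ALLOC][28-45 FREE]
Op 8: d = realloc(d, 15) -> d = 16; heap: [0-3 ALLOC][4-8 ALLOC][9-14 FREE][15-15 ALLOC][16-30 ALLOC][31-45 FREE]
Op 9: free(d) -> (freed d); heap: [0-3 ALLOC][4-8 ALLOC][9-14 FREE][15-15 ALLOC][16-45 FREE]
Free blocks: [6 30] total_free=36 largest=30 -> 100*(36-30)/36 = 600/36 ≈ 16.667 -> rounds to 17

Answer: 17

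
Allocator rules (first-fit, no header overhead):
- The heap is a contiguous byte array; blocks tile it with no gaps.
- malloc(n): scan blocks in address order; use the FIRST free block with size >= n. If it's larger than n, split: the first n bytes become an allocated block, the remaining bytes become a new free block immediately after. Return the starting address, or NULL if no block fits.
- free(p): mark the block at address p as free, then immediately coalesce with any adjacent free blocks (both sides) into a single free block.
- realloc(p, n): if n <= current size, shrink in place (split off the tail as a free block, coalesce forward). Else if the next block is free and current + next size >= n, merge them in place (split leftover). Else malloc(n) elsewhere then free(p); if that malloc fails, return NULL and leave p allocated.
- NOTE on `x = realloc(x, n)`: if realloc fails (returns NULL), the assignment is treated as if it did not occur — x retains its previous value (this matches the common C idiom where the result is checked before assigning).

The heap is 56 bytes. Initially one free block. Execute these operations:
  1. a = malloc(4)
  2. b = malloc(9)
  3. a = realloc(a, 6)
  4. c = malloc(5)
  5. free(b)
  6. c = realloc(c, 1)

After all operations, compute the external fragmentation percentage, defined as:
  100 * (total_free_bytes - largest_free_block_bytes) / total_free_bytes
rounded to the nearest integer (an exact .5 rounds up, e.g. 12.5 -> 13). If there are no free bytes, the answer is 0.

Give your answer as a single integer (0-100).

Answer: 27

Derivation:
Op 1: a = malloc(4) -> a = 0; heap: [0-3 ALLOC][4-55 FREE]
Op 2: b = malloc(9) -> b = 4; heap: [0-3 ALLOC][4-12 ALLOC][13-55 FREE]
Op 3: a = realloc(a, 6) -> a = 13; heap: [0-3 FREE][4-12 ALLOC][13-18 ALLOC][19-55 FREE]
Op 4: c = malloc(5) -> c = 19; heap: [0-3 FREE][4-12 ALLOC][13-18 ALLOC][19-23 ALLOC][24-55 FREE]
Op 5: free(b) -> (freed b); heap: [0-12 FREE][13-18 ALLOC][19-23 ALLOC][24-55 FREE]
Op 6: c = realloc(c, 1) -> c = 19; heap: [0-12 FREE][13-18 ALLOC][19-19 ALLOC][20-55 FREE]
Free blocks: [13 36] total_free=49 largest=36 -> 100*(49-36)/49 = 1300/49 ≈ 26.531 -> rounds to 27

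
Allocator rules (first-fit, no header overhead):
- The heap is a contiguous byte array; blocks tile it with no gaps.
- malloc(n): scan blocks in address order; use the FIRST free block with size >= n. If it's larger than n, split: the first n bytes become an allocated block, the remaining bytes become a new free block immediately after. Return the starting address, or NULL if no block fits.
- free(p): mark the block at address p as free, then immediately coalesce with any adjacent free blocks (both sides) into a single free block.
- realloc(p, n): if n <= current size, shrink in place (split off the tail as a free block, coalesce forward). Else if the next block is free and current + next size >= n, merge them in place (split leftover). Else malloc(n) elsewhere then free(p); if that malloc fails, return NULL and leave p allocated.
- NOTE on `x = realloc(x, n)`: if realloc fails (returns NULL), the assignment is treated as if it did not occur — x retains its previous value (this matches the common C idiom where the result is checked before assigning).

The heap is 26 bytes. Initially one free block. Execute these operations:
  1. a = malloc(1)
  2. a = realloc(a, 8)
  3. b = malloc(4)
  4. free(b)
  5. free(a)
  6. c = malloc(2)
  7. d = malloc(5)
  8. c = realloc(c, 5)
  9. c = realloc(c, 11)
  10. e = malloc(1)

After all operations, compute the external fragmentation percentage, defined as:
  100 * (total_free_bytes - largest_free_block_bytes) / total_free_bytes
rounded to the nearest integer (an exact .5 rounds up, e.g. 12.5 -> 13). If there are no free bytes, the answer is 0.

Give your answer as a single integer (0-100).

Op 1: a = malloc(1) -> a = 0; heap: [0-0 ALLOC][1-25 FREE]
Op 2: a = realloc(a, 8) -> a = 0; heap: [0-7 ALLOC][8-25 FREE]
Op 3: b = malloc(4) -> b = 8; heap: [0-7 ALLOC][8-11 ALLOC][12-25 FREE]
Op 4: free(b) -> (freed b); heap: [0-7 ALLOC][8-25 FREE]
Op 5: free(a) -> (freed a); heap: [0-25 FREE]
Op 6: c = malloc(2) -> c = 0; heap: [0-1 ALLOC][2-25 FREE]
Op 7: d = malloc(5) -> d = 2; heap: [0-1 ALLOC][2-6 ALLOC][7-25 FREE]
Op 8: c = realloc(c, 5) -> c = 7; heap: [0-1 FREE][2-6 ALLOC][7-11 ALLOC][12-25 FREE]
Op 9: c = realloc(c, 11) -> c = 7; heap: [0-1 FREE][2-6 ALLOC][7-17 ALLOC][18-25 FREE]
Op 10: e = malloc(1) -> e = 0; heap: [0-0 ALLOC][1-1 FREE][2-6 ALLOC][7-17 ALLOC][18-25 FREE]
Free blocks: [1 8] total_free=9 largest=8 -> 100*(9-8)/9 = 100/9 ≈ 11.111 -> rounds to 11

Answer: 11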